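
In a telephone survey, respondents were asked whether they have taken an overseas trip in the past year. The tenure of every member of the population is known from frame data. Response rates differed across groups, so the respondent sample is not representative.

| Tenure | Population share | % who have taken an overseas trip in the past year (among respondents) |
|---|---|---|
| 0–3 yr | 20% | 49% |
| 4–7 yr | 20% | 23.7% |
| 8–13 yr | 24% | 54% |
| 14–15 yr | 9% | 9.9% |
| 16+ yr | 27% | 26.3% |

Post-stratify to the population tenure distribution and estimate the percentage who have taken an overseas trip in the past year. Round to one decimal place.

Reweight to the known tenure distribution:
  0–3 yr: 0.2 × 49 = 9.8
  4–7 yr: 0.2 × 23.7 = 4.74
  8–13 yr: 0.24 × 54 = 12.96
  14–15 yr: 0.09 × 9.9 = 0.891
  16+ yr: 0.27 × 26.3 = 7.101
Post-stratified estimate = 35.492 → 35.5%.

35.5%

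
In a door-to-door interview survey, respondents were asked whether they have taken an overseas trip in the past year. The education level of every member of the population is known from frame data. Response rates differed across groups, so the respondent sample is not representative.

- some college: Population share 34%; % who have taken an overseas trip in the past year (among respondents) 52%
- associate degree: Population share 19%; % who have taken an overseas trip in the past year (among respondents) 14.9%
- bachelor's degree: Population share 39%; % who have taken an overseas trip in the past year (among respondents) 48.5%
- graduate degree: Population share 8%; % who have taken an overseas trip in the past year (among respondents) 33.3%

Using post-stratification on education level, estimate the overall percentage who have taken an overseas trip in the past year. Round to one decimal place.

Each cell contributes population-share × respondent value:
  some college: 0.34 × 52 = 17.68
  associate degree: 0.19 × 14.9 = 2.831
  bachelor's degree: 0.39 × 48.5 = 18.915
  graduate degree: 0.08 × 33.3 = 2.664
Post-stratified estimate = 42.09 → 42.1%.

42.1%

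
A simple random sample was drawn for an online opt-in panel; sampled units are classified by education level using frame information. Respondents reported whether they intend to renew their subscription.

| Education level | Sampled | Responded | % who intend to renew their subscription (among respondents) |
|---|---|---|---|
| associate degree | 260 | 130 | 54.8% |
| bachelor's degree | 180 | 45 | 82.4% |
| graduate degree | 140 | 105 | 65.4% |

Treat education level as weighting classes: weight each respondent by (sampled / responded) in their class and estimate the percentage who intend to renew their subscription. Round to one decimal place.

65.9%

Class response rates: associate degree 130/260 = 50%, bachelor's degree 45/180 = 25%, graduate degree 105/140 = 75%.
Weighting each respondent by the inverse class response rate inflates each class back to its sampled size, so the class weight is n_sampled:
  associate degree: 260 × 54.8 = 14,248
  bachelor's degree: 180 × 82.4 = 14832
  graduate degree: 140 × 65.4 = 9156
Adjusted estimate = 38,236 / 580 = 65.9241 → 65.9%.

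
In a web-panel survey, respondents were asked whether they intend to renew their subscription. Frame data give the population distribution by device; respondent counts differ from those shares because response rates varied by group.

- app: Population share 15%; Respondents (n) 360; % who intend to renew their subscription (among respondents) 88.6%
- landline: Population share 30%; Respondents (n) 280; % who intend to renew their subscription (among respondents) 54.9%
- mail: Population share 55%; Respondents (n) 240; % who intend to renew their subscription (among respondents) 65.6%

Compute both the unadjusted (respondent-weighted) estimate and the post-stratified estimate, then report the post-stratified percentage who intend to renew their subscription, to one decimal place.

Unadjusted (pooled respondent) estimate weights by respondent counts:
  (360/880)×88.6 + (280/880)×54.9 + (240/880)×65.6 = 71.6045%
Post-stratifying to population shares instead:
  0.15×88.6 + 0.3×54.9 + 0.55×65.6 = 65.84%

65.8%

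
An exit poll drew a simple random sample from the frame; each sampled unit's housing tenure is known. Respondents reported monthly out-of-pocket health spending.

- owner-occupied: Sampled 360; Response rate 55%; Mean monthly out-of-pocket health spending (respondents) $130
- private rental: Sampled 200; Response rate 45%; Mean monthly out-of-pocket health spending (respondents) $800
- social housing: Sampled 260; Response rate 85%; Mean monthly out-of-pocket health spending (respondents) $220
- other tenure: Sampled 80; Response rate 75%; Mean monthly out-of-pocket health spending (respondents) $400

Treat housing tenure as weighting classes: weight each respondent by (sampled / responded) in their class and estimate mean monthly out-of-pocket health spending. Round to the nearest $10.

With weight = n_sampled/n_responded per class, the weighted class total is n_sampled:
  owner-occupied: 360 × 130 = 46,800
  private rental: 200 × 800 = 160,000
  social housing: 260 × 220 = 57,200
  other tenure: 80 × 400 = 32,000
Adjusted estimate = 296,000 / 900 = 328.889 → $330.

$330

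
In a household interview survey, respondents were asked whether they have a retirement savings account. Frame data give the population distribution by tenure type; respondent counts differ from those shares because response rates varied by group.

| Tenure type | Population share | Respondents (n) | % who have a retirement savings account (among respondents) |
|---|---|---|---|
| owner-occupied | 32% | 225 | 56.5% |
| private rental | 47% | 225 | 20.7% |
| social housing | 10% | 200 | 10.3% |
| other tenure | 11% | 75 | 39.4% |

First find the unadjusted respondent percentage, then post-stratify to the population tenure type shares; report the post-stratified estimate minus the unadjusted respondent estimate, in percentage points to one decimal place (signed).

Without adjustment, the pooled respondent share is:
  (225/725)×56.5 + (225/725)×20.7 + (200/725)×10.3 + (75/725)×39.4 = 30.8759%
Post-stratifying to population shares instead:
  0.32×56.5 + 0.47×20.7 + 0.1×10.3 + 0.11×39.4 = 33.173%
Difference = 33.173 − 30.8759 = 2.2971 pp.

+2.3 percentage points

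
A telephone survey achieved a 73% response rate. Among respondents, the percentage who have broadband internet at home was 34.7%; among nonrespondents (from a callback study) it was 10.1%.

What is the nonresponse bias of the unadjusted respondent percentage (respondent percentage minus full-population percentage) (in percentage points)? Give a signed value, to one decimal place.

+6.6 percentage points

Nonresponse fraction = 1 − 0.73 = 0.27.
Bias = (nonresponse fraction) × (respondent percentage − nonrespondent percentage)
     = 0.27 × (34.7 − 10.1) = 0.27 × 24.6 = 6.642.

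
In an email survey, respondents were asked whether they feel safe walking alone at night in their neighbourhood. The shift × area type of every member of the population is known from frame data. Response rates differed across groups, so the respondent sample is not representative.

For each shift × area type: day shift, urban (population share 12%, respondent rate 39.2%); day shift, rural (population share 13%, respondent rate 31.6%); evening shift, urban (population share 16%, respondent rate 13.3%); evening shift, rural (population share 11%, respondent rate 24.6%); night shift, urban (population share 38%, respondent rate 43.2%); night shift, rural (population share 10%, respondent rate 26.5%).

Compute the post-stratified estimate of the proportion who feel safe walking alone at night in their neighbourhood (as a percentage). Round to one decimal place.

Each cell contributes population-share × respondent value:
  day shift, urban: 0.12 × 39.2 = 4.704
  day shift, rural: 0.13 × 31.6 = 4.108
  evening shift, urban: 0.16 × 13.3 = 2.128
  evening shift, rural: 0.11 × 24.6 = 2.706
  night shift, urban: 0.38 × 43.2 = 16.416
  night shift, rural: 0.1 × 26.5 = 2.65
Post-stratified estimate = 32.712 → 32.7%.

32.7%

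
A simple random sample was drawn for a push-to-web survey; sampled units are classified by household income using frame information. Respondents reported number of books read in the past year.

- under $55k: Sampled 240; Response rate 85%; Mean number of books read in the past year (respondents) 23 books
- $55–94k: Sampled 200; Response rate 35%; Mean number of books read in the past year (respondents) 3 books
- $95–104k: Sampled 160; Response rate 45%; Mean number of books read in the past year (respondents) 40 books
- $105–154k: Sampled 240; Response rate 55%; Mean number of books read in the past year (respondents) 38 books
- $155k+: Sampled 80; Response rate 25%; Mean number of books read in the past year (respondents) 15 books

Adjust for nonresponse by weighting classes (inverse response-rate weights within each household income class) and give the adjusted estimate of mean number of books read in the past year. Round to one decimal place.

24.8

Each respondent's weight = sampled/responded in their class; summing within a class gives n_sampled, so:
  under $55k: 240 × 23 = 5520
  $55–94k: 200 × 3 = 600
  $95–104k: 160 × 40 = 6400
  $105–154k: 240 × 38 = 9120
  $155k+: 80 × 15 = 1200
Adjusted estimate = 22,840 / 920 = 24.8261 → 24.8.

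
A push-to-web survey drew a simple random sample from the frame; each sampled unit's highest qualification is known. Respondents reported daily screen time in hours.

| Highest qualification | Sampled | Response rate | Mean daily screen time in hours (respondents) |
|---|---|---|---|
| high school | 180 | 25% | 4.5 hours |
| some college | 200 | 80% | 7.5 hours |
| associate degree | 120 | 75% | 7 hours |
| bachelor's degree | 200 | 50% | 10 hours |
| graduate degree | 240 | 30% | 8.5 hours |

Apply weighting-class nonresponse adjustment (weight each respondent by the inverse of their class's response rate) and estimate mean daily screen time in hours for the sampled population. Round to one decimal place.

7.6

With weight = n_sampled/n_responded per class, the weighted class total is n_sampled:
  high school: 180 × 4.5 = 810
  some college: 200 × 7.5 = 1500
  associate degree: 120 × 7 = 840
  bachelor's degree: 200 × 10 = 2000
  graduate degree: 240 × 8.5 = 2040
Adjusted estimate = 7190 / 940 = 7.64894 → 7.6.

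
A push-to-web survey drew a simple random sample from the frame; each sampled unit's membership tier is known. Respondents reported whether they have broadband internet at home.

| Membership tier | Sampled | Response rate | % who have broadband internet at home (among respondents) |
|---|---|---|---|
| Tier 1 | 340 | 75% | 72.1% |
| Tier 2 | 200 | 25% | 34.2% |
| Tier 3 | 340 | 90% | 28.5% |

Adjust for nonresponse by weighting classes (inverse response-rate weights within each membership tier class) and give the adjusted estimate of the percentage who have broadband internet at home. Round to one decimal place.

46.6%

Inverse-response-rate weighting restores each class to its sampled count, so class totals weight by n_sampled:
  Tier 1: 340 × 72.1 = 24514
  Tier 2: 200 × 34.2 = 6840
  Tier 3: 340 × 28.5 = 9690
Adjusted estimate = 41,044 / 880 = 46.6409 → 46.6%.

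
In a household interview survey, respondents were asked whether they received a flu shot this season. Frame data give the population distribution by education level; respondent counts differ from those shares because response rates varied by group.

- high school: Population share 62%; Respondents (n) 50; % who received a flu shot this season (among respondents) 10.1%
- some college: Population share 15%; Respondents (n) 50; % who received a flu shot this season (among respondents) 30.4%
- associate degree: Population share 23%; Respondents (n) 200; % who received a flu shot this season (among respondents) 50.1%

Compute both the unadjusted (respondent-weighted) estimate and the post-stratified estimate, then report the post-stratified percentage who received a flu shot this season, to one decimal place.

22.3%

Without adjustment, the pooled respondent share is:
  (50/300)×10.1 + (50/300)×30.4 + (200/300)×50.1 = 40.15%
Post-stratifying to population shares instead:
  0.62×10.1 + 0.15×30.4 + 0.23×50.1 = 22.345%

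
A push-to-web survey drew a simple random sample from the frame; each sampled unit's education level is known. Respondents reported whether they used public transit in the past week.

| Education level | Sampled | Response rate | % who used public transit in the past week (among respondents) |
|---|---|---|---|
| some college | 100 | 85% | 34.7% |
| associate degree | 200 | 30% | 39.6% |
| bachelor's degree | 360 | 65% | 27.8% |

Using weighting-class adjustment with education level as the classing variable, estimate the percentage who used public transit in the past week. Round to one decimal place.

Each respondent's weight = sampled/responded in their class; summing within a class gives n_sampled, so:
  some college: 100 × 34.7 = 3470
  associate degree: 200 × 39.6 = 7920
  bachelor's degree: 360 × 27.8 = 10,008
Adjusted estimate = 21,398 / 660 = 32.4212 → 32.4%.

32.4%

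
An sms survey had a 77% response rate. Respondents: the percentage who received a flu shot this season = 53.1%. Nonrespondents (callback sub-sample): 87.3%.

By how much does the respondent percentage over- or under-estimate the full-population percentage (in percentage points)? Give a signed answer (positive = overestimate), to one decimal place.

-7.9 percentage points

Nonresponse fraction = 1 − 0.77 = 0.23.
Bias = (nonresponse fraction) × (respondent percentage − nonrespondent percentage)
     = 0.23 × (53.1 − 87.3) = 0.23 × -34.2 = -7.866.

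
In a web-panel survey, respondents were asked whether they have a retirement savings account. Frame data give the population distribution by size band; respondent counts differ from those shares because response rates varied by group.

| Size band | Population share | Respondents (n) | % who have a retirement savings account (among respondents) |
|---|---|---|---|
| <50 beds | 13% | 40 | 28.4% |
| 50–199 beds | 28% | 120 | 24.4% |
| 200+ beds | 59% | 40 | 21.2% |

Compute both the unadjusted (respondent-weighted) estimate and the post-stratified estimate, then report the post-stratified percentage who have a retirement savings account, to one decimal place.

Without adjustment, the pooled respondent share is:
  (40/200)×28.4 + (120/200)×24.4 + (40/200)×21.2 = 24.56%
Post-stratifying to population shares instead:
  0.13×28.4 + 0.28×24.4 + 0.59×21.2 = 23.032%

23.0%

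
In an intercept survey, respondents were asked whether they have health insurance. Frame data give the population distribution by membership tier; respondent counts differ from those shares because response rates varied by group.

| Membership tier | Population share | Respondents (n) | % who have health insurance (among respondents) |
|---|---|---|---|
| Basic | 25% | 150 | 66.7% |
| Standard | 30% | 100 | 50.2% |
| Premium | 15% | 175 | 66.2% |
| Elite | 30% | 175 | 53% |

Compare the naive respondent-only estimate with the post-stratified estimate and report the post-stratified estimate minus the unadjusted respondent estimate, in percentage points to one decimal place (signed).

Without adjustment, the pooled respondent share is:
  (150/600)×66.7 + (100/600)×50.2 + (175/600)×66.2 + (175/600)×53 = 59.8083%
Post-stratifying to population shares instead:
  0.25×66.7 + 0.3×50.2 + 0.15×66.2 + 0.3×53 = 57.565%
Difference = 57.565 − 59.8083 = -2.2433 pp.

-2.2 percentage points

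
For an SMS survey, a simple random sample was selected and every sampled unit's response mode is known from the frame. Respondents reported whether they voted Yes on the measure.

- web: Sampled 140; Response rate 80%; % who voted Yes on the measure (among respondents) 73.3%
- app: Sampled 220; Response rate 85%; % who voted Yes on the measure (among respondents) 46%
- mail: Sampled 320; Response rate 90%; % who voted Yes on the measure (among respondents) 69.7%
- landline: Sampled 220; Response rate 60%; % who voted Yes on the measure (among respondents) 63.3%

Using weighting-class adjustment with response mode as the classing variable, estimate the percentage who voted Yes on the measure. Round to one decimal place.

62.9%

With weight = n_sampled/n_responded per class, the weighted class total is n_sampled:
  web: 140 × 73.3 = 10,262
  app: 220 × 46 = 10,120
  mail: 320 × 69.7 = 22,304
  landline: 220 × 63.3 = 13,926
Adjusted estimate = 56,612 / 900 = 62.9022 → 62.9%.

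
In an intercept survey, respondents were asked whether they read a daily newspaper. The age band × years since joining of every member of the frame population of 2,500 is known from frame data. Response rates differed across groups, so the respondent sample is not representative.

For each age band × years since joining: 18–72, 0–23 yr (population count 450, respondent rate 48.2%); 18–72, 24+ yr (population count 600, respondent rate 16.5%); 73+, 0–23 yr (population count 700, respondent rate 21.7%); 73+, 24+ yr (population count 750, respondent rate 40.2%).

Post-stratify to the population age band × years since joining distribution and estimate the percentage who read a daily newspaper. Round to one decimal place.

30.8%

Each cell contributes population-share × respondent value:
  18–72, 0–23 yr: (450/2,500) × 48.2 = 8.676
  18–72, 24+ yr: (600/2,500) × 16.5 = 3.96
  73+, 0–23 yr: (700/2,500) × 21.7 = 6.076
  73+, 24+ yr: (750/2,500) × 40.2 = 12.06
Post-stratified estimate = 30.772 → 30.8%.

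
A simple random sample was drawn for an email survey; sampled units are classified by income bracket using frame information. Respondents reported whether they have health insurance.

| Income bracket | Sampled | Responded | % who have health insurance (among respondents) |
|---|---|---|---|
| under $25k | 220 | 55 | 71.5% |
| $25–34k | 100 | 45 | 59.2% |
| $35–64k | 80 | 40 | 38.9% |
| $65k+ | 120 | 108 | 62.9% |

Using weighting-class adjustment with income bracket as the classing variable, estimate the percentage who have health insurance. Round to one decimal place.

62.1%

Response rates by class: under $25k 55/220 = 25%, $25–34k 45/100 = 45%, $35–64k 40/80 = 50%, $65k+ 108/120 = 90%.
Inverse-response-rate weighting restores each class to its sampled count, so class totals weight by n_sampled:
  under $25k: 220 × 71.5 = 15,730
  $25–34k: 100 × 59.2 = 5920
  $35–64k: 80 × 38.9 = 3112
  $65k+: 120 × 62.9 = 7548
Adjusted estimate = 32,310 / 520 = 62.1346 → 62.1%.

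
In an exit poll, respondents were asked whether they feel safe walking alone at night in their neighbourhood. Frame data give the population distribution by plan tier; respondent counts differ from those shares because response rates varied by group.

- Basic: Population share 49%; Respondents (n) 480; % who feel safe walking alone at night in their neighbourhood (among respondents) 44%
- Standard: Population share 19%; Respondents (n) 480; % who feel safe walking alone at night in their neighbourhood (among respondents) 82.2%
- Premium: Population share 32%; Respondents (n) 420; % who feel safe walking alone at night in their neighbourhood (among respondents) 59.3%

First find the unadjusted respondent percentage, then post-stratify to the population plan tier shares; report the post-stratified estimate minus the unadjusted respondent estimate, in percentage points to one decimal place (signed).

Unadjusted (pooled respondent) estimate weights by respondent counts:
  (480/1380)×44 + (480/1380)×82.2 + (420/1380)×59.3 = 61.9435%
Post-stratifying to population shares instead:
  0.49×44 + 0.19×82.2 + 0.32×59.3 = 56.154%
Difference = 56.154 − 61.9435 = -5.7895 pp.

-5.8 percentage points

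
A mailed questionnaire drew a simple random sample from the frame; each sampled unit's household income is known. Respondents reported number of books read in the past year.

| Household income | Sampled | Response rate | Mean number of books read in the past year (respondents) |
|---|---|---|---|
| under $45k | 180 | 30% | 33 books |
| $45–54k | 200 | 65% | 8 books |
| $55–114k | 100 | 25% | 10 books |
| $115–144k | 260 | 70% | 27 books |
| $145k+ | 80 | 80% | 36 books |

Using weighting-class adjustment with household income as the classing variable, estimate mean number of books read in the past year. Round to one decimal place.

22.5

Each respondent's weight = sampled/responded in their class; summing within a class gives n_sampled, so:
  under $45k: 180 × 33 = 5940
  $45–54k: 200 × 8 = 1600
  $55–114k: 100 × 10 = 1000
  $115–144k: 260 × 27 = 7020
  $145k+: 80 × 36 = 2880
Adjusted estimate = 18,440 / 820 = 22.4878 → 22.5.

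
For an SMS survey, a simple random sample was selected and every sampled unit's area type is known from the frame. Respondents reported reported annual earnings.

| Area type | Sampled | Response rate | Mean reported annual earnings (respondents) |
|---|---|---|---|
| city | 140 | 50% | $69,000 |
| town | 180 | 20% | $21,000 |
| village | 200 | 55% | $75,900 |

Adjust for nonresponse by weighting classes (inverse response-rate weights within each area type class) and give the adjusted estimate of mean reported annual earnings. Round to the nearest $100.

$55,000

Each respondent's weight = sampled/responded in their class; summing within a class gives n_sampled, so:
  city: 140 × 69,000 = 9,660,000
  town: 180 × 21,000 = 3,780,000
  village: 200 × 75,900 = 15,180,000
Adjusted estimate = 28,620,000 / 520 = 55038.5 → $55,000.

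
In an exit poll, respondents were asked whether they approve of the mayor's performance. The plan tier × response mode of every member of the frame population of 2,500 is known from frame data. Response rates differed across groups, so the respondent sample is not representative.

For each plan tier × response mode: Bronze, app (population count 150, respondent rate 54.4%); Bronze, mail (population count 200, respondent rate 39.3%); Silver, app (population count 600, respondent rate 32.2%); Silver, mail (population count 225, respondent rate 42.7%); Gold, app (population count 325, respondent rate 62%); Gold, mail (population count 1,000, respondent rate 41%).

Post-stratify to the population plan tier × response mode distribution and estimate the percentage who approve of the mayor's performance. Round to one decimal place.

42.4%

Reweight to the known plan tier × response mode distribution:
  Bronze, app: (150/2,500) × 54.4 = 3.264
  Bronze, mail: (200/2,500) × 39.3 = 3.144
  Silver, app: (600/2,500) × 32.2 = 7.728
  Silver, mail: (225/2,500) × 42.7 = 3.843
  Gold, app: (325/2,500) × 62 = 8.06
  Gold, mail: (1,000/2,500) × 41 = 16.4
Post-stratified estimate = 42.439 → 42.4%.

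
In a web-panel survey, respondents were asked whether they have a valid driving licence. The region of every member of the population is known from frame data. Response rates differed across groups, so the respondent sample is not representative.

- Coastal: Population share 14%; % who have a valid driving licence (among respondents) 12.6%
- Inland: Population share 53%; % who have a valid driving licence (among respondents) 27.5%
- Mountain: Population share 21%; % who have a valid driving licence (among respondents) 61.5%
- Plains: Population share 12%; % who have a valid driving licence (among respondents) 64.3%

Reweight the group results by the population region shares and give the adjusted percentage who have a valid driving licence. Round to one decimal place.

Each cell contributes population-share × respondent value:
  Coastal: 0.14 × 12.6 = 1.764
  Inland: 0.53 × 27.5 = 14.575
  Mountain: 0.21 × 61.5 = 12.915
  Plains: 0.12 × 64.3 = 7.716
Post-stratified estimate = 36.97 → 37.0%.

37.0%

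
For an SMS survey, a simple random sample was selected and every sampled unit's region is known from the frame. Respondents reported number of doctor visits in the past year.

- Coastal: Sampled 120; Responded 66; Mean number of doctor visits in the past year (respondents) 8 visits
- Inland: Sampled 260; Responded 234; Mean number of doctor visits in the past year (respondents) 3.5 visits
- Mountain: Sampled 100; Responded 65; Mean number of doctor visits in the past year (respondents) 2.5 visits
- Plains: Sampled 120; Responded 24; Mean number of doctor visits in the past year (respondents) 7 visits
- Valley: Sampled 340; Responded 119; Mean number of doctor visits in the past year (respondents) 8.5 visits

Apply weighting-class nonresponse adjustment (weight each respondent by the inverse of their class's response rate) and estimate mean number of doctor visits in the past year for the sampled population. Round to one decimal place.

Response rates by class: Coastal 66/120 = 55%, Inland 234/260 = 90%, Mountain 65/100 = 65%, Plains 24/120 = 20%, Valley 119/340 = 35%.
Inverse-response-rate weighting restores each class to its sampled count, so class totals weight by n_sampled:
  Coastal: 120 × 8 = 960
  Inland: 260 × 3.5 = 910
  Mountain: 100 × 2.5 = 250
  Plains: 120 × 7 = 840
  Valley: 340 × 8.5 = 2890
Adjusted estimate = 5850 / 940 = 6.2234 → 6.2.

6.2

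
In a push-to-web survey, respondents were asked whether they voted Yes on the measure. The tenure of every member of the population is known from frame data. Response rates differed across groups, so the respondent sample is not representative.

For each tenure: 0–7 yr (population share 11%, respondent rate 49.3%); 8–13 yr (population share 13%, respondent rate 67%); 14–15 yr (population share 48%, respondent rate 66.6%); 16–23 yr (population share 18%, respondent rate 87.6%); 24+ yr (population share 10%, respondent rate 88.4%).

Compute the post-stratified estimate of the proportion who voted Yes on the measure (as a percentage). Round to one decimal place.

70.7%

Post-stratification weights by population share, not respondent share:
  0–7 yr: 0.11 × 49.3 = 5.423
  8–13 yr: 0.13 × 67 = 8.71
  14–15 yr: 0.48 × 66.6 = 31.968
  16–23 yr: 0.18 × 87.6 = 15.768
  24+ yr: 0.1 × 88.4 = 8.84
Post-stratified estimate = 70.709 → 70.7%.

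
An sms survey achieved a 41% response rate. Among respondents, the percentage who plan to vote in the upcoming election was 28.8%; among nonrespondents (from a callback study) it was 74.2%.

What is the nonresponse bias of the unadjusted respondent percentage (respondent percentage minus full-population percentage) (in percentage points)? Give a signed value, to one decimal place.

Nonresponse fraction = 1 − 0.41 = 0.59.
Bias = (nonresponse fraction) × (respondent percentage − nonrespondent percentage)
     = 0.59 × (28.8 − 74.2) = 0.59 × -45.4 = -26.786.

-26.8 percentage points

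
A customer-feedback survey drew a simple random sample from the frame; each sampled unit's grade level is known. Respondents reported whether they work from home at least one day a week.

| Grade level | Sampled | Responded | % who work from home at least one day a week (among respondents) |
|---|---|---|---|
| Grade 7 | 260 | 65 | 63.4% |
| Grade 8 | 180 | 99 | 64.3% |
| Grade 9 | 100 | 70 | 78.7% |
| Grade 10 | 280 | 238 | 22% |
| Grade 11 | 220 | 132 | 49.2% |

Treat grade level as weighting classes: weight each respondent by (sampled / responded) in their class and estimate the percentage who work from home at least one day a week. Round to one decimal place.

Class response rates: Grade 7 65/260 = 25%, Grade 8 99/180 = 55%, Grade 9 70/100 = 70%, Grade 10 238/280 = 85%, Grade 11 132/220 = 60%.
Weighting each respondent by the inverse class response rate inflates each class back to its sampled size, so the class weight is n_sampled:
  Grade 7: 260 × 63.4 = 16,484
  Grade 8: 180 × 64.3 = 11,574
  Grade 9: 100 × 78.7 = 7870
  Grade 10: 280 × 22 = 6160
  Grade 11: 220 × 49.2 = 10,824
Adjusted estimate = 52,912 / 1,040 = 50.8769 → 50.9%.

50.9%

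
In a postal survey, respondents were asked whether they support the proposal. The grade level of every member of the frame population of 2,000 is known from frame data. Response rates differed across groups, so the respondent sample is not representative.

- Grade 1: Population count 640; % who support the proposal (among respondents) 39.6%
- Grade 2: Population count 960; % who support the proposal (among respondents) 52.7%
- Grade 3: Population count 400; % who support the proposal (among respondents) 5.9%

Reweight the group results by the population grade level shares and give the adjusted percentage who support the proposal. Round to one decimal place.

39.1%

Reweight to the known grade level distribution:
  Grade 1: (640/2,000) × 39.6 = 12.672
  Grade 2: (960/2,000) × 52.7 = 25.296
  Grade 3: (400/2,000) × 5.9 = 1.18
Post-stratified estimate = 39.148 → 39.1%.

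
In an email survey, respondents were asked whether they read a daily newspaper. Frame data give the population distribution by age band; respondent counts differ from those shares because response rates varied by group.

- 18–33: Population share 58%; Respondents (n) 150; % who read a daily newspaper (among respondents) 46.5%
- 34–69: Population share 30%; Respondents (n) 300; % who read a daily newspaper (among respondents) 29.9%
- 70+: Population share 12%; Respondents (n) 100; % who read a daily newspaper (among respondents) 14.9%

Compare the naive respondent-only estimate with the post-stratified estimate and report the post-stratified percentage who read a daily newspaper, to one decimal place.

Unadjusted (pooled respondent) estimate weights by respondent counts:
  (150/550)×46.5 + (300/550)×29.9 + (100/550)×14.9 = 31.7%
Post-stratifying to population shares instead:
  0.58×46.5 + 0.3×29.9 + 0.12×14.9 = 37.728%

37.7%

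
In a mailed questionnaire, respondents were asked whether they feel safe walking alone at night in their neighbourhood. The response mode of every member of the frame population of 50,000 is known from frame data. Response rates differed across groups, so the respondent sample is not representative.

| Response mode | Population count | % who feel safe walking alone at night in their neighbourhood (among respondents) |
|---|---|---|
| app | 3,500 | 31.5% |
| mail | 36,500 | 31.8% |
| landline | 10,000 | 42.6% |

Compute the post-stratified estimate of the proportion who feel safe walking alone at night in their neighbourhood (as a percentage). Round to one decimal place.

Reweight to the known response mode distribution:
  app: (3,500/50,000) × 31.5 = 2.205
  mail: (36,500/50,000) × 31.8 = 23.214
  landline: (10,000/50,000) × 42.6 = 8.52
Post-stratified estimate = 33.939 → 33.9%.

33.9%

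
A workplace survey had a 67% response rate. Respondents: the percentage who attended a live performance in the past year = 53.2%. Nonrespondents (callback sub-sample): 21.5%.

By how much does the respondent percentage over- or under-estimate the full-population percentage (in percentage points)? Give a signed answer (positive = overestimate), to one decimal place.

+10.5 percentage points

Nonresponse fraction = 1 − 0.67 = 0.33.
Bias = (nonresponse fraction) × (respondent percentage − nonrespondent percentage)
     = 0.33 × (53.2 − 21.5) = 0.33 × 31.7 = 10.461.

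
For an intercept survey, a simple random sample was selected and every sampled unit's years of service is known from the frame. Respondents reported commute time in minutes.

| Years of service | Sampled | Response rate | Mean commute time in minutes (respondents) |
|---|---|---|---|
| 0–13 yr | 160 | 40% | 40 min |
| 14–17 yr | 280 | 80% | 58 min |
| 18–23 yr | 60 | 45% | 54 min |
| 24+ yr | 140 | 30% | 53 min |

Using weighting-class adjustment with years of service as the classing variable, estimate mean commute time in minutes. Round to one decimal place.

52.0

Inverse-response-rate weighting restores each class to its sampled count, so class totals weight by n_sampled:
  0–13 yr: 160 × 40 = 6400
  14–17 yr: 280 × 58 = 16,240
  18–23 yr: 60 × 54 = 3240
  24+ yr: 140 × 53 = 7420
Adjusted estimate = 33,300 / 640 = 52.0312 → 52.0.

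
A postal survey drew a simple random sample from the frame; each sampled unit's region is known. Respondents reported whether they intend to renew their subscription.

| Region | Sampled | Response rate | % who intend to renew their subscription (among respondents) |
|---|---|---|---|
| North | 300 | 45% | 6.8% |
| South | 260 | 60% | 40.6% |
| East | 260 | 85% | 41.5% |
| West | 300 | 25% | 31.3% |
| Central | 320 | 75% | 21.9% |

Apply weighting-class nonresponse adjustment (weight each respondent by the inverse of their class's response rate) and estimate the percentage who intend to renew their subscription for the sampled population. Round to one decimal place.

27.6%

Inverse-response-rate weighting restores each class to its sampled count, so class totals weight by n_sampled:
  North: 300 × 6.8 = 2040
  South: 260 × 40.6 = 10,556
  East: 260 × 41.5 = 10,790
  West: 300 × 31.3 = 9390
  Central: 320 × 21.9 = 7008
Adjusted estimate = 39,784 / 1,440 = 27.6278 → 27.6%.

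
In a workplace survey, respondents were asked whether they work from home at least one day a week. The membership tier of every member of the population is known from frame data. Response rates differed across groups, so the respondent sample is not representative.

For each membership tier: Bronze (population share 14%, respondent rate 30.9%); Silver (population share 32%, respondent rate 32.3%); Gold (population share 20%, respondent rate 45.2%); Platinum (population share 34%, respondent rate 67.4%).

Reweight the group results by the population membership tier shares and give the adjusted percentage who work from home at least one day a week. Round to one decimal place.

46.6%

Each cell contributes population-share × respondent value:
  Bronze: 0.14 × 30.9 = 4.326
  Silver: 0.32 × 32.3 = 10.336
  Gold: 0.2 × 45.2 = 9.04
  Platinum: 0.34 × 67.4 = 22.916
Post-stratified estimate = 46.618 → 46.6%.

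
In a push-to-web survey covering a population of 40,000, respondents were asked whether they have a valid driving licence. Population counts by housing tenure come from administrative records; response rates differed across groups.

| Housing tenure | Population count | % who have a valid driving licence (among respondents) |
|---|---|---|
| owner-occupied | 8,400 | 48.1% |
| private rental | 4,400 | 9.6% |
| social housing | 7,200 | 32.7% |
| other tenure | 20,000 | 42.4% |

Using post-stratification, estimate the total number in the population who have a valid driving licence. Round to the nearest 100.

Estimated count per cell = population count × respondent percentage:
  owner-occupied: 8,400 × 48.1% = 4040.4
  private rental: 4,400 × 9.6% = 422.4
  social housing: 7,200 × 32.7% = 2354.4
  other tenure: 20,000 × 42.4% = 8480
Estimated total = 15297.2 → 15,300.

15,300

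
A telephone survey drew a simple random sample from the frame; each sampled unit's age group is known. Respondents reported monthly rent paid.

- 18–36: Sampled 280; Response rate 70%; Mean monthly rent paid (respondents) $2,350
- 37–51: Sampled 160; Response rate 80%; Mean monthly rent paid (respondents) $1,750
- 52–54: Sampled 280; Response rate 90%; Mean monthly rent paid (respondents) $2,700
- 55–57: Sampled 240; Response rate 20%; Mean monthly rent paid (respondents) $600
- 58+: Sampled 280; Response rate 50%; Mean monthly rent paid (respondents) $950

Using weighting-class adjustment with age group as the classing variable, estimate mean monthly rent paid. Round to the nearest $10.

$1,700

Weighting each respondent by the inverse class response rate inflates each class back to its sampled size, so the class weight is n_sampled:
  18–36: 280 × 2350 = 658,000
  37–51: 160 × 1750 = 280,000
  52–54: 280 × 2700 = 756,000
  55–57: 240 × 600 = 144,000
  58+: 280 × 950 = 266,000
Adjusted estimate = 2,104,000 / 1,240 = 1696.77 → $1,700.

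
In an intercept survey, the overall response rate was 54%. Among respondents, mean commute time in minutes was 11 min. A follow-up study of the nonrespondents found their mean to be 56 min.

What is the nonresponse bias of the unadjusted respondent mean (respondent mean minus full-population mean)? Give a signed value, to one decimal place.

-20.7

Nonresponse fraction = 1 − 0.54 = 0.46.
Bias = (nonresponse fraction) × (respondent mean − nonrespondent mean)
     = 0.46 × (11 − 56) = 0.46 × -45 = -20.7.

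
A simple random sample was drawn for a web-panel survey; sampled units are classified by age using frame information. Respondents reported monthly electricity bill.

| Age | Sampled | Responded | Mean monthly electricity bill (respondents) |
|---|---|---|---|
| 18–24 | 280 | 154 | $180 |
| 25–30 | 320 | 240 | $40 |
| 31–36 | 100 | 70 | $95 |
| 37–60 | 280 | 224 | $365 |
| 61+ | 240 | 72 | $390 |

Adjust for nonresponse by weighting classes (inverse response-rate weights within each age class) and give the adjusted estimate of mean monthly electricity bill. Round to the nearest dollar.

$220

Class response rates: 18–24 154/280 = 55%, 25–30 240/320 = 75%, 31–36 70/100 = 70%, 37–60 224/280 = 80%, 61+ 72/240 = 30%.
With weight = n_sampled/n_responded per class, the weighted class total is n_sampled:
  18–24: 280 × 180 = 50,400
  25–30: 320 × 40 = 12,800
  31–36: 100 × 95 = 9500
  37–60: 280 × 365 = 102,200
  61+: 240 × 390 = 93,600
Adjusted estimate = 268,500 / 1,220 = 220.082 → $220.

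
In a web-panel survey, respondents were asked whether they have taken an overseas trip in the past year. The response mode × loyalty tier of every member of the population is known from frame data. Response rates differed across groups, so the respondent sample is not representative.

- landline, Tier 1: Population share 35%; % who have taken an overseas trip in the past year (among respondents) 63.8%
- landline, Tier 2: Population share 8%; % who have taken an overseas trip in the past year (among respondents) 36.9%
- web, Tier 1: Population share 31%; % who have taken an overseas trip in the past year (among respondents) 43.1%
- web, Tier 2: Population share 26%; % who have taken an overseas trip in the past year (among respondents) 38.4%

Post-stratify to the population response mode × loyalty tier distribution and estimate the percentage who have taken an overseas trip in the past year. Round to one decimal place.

Reweight to the known response mode × loyalty tier distribution:
  landline, Tier 1: 0.35 × 63.8 = 22.33
  landline, Tier 2: 0.08 × 36.9 = 2.952
  web, Tier 1: 0.31 × 43.1 = 13.361
  web, Tier 2: 0.26 × 38.4 = 9.984
Post-stratified estimate = 48.627 → 48.6%.

48.6%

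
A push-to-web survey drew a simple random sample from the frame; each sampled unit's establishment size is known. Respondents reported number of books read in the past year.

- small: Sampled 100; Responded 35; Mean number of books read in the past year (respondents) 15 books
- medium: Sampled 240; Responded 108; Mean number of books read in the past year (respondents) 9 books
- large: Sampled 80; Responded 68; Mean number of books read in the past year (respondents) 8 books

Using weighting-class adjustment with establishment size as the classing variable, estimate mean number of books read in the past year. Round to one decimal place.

Response rates by class: small 35/100 = 35%, medium 108/240 = 45%, large 68/80 = 85%.
Weighting each respondent by the inverse class response rate inflates each class back to its sampled size, so the class weight is n_sampled:
  small: 100 × 15 = 1500
  medium: 240 × 9 = 2160
  large: 80 × 8 = 640
Adjusted estimate = 4300 / 420 = 10.2381 → 10.2.

10.2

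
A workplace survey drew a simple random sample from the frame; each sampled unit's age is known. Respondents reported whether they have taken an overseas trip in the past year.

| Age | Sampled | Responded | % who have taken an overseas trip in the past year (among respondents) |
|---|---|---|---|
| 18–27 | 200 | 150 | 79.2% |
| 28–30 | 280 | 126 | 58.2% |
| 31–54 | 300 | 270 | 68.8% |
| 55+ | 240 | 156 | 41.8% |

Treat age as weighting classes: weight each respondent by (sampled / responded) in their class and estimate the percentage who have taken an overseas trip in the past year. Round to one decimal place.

61.6%

Class response rates: 18–27 150/200 = 75%, 28–30 126/280 = 45%, 31–54 270/300 = 90%, 55+ 156/240 = 65%.
Inverse-response-rate weighting restores each class to its sampled count, so class totals weight by n_sampled:
  18–27: 200 × 79.2 = 15,840
  28–30: 280 × 58.2 = 16,296
  31–54: 300 × 68.8 = 20,640
  55+: 240 × 41.8 = 10,032
Adjusted estimate = 62,808 / 1,020 = 61.5765 → 61.6%.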